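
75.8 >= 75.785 True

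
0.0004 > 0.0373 False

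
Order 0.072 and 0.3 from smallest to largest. 0.072, 0.3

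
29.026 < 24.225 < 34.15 False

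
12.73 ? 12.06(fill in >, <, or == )>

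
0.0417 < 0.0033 False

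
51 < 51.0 False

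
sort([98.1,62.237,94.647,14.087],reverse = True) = [98.1,94.647,62.237,14.087]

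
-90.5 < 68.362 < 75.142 True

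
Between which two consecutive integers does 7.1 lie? 7 and 8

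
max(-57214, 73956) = 73956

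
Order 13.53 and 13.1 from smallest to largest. 13.1, 13.53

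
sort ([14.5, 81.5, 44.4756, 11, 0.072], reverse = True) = [81.5, 44.4756, 14.5, 11, 0.072]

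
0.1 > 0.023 True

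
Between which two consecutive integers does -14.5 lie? -15 and -14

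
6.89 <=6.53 False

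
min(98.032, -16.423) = -16.423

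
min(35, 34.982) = 34.982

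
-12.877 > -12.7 False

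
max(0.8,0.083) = 0.8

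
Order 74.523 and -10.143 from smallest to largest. -10.143, 74.523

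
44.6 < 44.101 False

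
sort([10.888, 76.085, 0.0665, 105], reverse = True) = [105, 76.085, 10.888, 0.0665]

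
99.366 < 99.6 True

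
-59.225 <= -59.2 True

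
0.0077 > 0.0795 False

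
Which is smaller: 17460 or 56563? 17460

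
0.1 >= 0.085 True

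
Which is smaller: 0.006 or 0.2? 0.006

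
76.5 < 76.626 True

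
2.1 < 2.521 True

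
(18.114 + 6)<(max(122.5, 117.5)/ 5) True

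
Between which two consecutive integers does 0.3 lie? 0 and 1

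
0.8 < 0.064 False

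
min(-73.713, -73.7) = -73.713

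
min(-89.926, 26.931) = -89.926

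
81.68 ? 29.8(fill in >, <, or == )>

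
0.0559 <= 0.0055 False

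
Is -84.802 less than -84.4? Yes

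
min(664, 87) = 87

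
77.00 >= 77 True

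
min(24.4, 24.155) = 24.155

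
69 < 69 False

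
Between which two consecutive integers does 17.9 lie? 17 and 18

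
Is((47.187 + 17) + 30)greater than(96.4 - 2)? No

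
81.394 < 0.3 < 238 False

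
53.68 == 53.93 False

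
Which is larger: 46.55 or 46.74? 46.74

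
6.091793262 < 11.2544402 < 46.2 True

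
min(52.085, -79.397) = -79.397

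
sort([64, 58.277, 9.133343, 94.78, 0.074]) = [0.074, 9.133343, 58.277, 64, 94.78]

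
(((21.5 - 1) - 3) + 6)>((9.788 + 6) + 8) False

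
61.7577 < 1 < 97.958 False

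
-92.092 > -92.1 True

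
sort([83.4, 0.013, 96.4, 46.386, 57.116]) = [0.013, 46.386, 57.116, 83.4, 96.4]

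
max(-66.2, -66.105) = -66.105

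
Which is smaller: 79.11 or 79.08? 79.08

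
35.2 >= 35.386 False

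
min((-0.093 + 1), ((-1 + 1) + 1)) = 0.907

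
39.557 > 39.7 False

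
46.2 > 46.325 False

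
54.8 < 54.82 True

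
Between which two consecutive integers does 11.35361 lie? 11 and 12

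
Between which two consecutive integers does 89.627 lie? 89 and 90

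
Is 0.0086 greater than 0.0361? No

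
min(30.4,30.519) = 30.4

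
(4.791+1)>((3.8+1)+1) False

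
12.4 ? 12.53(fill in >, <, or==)<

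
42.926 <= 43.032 True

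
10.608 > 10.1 True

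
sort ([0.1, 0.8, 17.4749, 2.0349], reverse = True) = [17.4749, 2.0349, 0.8, 0.1]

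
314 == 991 False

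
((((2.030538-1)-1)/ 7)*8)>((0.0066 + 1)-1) True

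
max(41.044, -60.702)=41.044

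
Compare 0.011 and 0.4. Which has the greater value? 0.4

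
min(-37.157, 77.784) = -37.157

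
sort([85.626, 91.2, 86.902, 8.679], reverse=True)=[91.2, 86.902, 85.626, 8.679]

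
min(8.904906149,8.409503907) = 8.409503907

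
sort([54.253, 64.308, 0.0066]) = [0.0066, 54.253, 64.308]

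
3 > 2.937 True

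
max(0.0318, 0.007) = 0.0318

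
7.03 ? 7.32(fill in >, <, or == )<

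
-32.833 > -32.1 False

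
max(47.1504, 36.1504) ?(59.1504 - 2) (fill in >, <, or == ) <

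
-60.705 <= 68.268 True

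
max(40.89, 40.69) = 40.89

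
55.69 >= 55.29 True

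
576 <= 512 False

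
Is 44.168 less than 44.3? Yes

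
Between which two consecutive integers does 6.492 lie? 6 and 7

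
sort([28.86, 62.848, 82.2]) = [28.86, 62.848, 82.2]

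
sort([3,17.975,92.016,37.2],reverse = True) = [92.016,37.2,17.975,3]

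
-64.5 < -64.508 False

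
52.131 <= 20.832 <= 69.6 False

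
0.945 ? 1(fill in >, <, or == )<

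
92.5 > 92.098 True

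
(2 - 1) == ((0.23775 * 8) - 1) False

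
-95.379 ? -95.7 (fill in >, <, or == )>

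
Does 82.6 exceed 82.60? No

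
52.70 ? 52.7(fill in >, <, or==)==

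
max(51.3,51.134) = 51.3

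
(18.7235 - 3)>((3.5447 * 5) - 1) False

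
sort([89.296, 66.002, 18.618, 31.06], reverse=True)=[89.296, 66.002, 31.06, 18.618]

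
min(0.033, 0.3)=0.033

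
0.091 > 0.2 False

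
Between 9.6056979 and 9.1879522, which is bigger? 9.6056979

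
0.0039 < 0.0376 True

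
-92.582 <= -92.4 True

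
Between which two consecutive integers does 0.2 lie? 0 and 1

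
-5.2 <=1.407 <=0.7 False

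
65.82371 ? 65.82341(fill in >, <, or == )>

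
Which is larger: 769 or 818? 818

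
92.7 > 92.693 True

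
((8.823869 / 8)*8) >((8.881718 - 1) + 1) False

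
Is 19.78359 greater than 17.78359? Yes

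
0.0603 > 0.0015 True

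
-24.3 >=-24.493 True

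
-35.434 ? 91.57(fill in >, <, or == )<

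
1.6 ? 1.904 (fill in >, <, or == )<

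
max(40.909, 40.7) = 40.909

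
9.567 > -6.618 True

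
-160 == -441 False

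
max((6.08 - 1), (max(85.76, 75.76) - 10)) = 75.76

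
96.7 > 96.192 True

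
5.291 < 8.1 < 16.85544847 True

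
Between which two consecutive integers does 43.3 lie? 43 and 44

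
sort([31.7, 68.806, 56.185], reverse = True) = [68.806, 56.185, 31.7]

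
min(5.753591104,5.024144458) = 5.024144458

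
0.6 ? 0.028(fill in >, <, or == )>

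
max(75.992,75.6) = 75.992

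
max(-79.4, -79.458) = -79.4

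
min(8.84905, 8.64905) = 8.64905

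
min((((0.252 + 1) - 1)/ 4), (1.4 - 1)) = 0.063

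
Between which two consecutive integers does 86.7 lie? 86 and 87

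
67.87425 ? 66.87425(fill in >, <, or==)>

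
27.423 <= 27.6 True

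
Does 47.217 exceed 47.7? No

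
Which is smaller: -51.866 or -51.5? -51.866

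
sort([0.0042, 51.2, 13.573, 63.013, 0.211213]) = [0.0042, 0.211213, 13.573, 51.2, 63.013]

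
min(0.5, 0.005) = 0.005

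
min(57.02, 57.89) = 57.02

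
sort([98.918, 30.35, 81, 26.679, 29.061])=[26.679, 29.061, 30.35, 81, 98.918]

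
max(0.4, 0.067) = 0.4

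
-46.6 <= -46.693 False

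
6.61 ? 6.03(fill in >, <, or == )>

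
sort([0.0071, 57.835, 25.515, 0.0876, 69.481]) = [0.0071, 0.0876, 25.515, 57.835, 69.481]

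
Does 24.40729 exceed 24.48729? No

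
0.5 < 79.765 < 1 False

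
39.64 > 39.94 False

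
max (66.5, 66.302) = 66.5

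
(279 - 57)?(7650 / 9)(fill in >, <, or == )<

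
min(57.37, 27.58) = 27.58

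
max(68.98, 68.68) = 68.98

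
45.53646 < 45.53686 True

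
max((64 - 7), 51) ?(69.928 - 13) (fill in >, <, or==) >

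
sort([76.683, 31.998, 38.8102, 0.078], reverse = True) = [76.683, 38.8102, 31.998, 0.078]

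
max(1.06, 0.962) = 1.06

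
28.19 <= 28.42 True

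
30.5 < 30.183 False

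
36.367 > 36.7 False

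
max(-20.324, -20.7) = -20.324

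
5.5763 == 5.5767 False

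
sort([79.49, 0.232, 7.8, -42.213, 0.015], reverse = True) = [79.49, 7.8, 0.232, 0.015, -42.213]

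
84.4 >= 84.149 True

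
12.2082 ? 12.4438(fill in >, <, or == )<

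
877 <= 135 False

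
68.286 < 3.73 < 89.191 False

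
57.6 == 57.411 False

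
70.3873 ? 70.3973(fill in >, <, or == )<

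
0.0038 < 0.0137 True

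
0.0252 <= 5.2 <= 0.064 False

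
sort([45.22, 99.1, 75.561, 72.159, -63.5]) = [-63.5, 45.22, 72.159, 75.561, 99.1]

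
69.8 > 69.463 True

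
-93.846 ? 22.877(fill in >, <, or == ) <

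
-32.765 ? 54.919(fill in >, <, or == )<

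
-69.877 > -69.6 False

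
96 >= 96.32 False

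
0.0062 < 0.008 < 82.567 True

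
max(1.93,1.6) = 1.93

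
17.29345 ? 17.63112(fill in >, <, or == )<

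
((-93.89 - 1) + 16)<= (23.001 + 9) True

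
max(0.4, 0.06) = 0.4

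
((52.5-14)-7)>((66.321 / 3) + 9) True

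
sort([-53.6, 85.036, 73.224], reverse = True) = [85.036, 73.224, -53.6]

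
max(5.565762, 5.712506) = 5.712506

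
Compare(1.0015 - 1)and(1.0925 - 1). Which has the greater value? (1.0925 - 1)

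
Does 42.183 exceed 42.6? No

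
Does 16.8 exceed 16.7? Yes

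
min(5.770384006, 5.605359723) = 5.605359723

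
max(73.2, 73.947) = 73.947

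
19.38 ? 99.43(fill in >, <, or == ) <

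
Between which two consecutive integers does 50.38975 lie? 50 and 51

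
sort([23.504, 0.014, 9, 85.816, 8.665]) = [0.014, 8.665, 9, 23.504, 85.816]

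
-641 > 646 False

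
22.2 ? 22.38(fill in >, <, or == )<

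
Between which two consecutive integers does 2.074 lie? 2 and 3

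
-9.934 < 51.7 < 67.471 True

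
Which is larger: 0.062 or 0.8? 0.8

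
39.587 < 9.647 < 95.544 False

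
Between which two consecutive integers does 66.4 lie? 66 and 67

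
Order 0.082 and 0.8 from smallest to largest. 0.082,0.8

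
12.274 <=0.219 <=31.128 False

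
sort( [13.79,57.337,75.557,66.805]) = [13.79,57.337,66.805,75.557]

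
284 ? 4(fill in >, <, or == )>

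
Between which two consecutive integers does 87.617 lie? 87 and 88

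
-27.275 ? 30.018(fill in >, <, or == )<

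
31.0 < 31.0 False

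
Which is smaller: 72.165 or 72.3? 72.165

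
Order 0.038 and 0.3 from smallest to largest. 0.038, 0.3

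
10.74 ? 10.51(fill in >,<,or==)>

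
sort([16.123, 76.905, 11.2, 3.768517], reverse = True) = [76.905, 16.123, 11.2, 3.768517]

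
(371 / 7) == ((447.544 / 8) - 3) False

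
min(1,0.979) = 0.979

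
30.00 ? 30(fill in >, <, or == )==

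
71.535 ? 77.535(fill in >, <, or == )<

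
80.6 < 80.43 False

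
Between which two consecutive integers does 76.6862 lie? 76 and 77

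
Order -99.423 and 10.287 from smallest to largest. -99.423, 10.287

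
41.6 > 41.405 True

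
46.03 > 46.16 False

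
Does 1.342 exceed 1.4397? No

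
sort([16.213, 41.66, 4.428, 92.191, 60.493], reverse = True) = [92.191, 60.493, 41.66, 16.213, 4.428]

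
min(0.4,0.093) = 0.093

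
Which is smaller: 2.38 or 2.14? 2.14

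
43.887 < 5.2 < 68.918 False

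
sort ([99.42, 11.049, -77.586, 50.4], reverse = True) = [99.42, 50.4, 11.049, -77.586]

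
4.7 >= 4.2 True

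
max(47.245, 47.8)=47.8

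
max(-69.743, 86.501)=86.501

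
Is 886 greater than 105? Yes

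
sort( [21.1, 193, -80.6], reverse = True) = [193, 21.1, -80.6]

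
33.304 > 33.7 False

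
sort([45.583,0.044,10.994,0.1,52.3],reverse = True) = [52.3,45.583,10.994,0.1,0.044]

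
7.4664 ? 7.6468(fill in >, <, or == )<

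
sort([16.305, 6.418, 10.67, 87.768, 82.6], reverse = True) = [87.768, 82.6, 16.305, 10.67, 6.418]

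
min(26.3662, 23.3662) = 23.3662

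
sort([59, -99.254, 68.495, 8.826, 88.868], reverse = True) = [88.868, 68.495, 59, 8.826, -99.254]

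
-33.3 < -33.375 False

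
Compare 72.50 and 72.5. They are equal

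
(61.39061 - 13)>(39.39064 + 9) False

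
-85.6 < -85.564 True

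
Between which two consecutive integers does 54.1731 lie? 54 and 55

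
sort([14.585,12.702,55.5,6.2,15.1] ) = [6.2,12.702,14.585,15.1,55.5]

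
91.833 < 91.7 False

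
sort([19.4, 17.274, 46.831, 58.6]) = [17.274, 19.4, 46.831, 58.6]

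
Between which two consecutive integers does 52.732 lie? 52 and 53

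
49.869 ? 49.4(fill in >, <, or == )>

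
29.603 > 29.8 False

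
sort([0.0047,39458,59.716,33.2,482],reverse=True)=[39458,482,59.716,33.2,0.0047]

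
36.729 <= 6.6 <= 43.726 False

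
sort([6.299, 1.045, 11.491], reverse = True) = [11.491, 6.299, 1.045]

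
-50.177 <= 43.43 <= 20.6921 False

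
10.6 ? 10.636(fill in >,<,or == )<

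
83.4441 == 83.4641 False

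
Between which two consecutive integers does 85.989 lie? 85 and 86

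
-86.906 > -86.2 False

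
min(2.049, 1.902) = 1.902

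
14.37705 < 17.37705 True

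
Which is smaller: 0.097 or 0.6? 0.097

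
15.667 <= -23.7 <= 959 False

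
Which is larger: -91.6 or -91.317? -91.317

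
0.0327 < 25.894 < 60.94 True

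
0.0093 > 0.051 False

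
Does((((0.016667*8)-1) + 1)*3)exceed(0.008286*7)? Yes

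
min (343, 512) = 343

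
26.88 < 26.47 False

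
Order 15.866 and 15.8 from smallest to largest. 15.8,15.866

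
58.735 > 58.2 True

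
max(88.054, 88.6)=88.6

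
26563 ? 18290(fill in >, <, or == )>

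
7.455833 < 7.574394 True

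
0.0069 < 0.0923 True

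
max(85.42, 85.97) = 85.97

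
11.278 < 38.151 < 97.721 True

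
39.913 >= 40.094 False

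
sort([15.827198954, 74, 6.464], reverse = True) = [74, 15.827198954, 6.464]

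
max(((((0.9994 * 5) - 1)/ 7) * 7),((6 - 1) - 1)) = 4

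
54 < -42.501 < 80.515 False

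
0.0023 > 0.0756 False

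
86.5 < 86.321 False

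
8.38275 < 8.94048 True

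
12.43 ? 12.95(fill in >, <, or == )<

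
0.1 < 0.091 False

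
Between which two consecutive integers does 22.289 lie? 22 and 23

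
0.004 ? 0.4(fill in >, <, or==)<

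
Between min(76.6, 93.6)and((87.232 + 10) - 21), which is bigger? min(76.6, 93.6)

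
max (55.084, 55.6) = 55.6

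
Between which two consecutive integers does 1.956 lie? 1 and 2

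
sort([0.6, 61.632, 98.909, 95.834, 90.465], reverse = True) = [98.909, 95.834, 90.465, 61.632, 0.6]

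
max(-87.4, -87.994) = -87.4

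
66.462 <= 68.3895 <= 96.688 True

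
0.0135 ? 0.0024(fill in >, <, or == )>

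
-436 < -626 False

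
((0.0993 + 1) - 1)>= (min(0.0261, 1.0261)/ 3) True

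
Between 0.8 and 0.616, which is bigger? 0.8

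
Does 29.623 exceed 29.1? Yes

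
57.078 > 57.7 False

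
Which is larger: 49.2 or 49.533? 49.533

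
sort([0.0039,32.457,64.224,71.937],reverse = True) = [71.937,64.224,32.457,0.0039]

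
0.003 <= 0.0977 True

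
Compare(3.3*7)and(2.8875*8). They are equal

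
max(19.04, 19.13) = 19.13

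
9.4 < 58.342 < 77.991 True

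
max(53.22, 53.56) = 53.56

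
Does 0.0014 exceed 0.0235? No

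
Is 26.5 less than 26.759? Yes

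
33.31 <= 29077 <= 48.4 False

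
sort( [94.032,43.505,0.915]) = [0.915,43.505,94.032]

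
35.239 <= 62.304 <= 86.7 True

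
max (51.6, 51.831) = 51.831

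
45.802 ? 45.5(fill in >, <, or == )>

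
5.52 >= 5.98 False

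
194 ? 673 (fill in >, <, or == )<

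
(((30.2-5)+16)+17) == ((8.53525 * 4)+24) False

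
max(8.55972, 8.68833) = 8.68833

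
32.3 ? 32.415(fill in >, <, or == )<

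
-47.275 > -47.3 True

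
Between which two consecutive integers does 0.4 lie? 0 and 1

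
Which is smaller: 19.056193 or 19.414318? 19.056193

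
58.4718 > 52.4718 True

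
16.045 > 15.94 True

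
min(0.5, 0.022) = 0.022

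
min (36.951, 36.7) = 36.7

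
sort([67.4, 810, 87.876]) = [67.4, 87.876, 810]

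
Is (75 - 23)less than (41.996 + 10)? No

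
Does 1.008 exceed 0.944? Yes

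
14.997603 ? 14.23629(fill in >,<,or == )>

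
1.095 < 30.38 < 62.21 True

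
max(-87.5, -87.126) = -87.126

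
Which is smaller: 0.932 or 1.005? 0.932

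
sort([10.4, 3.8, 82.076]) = [3.8, 10.4, 82.076]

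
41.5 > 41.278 True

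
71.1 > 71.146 False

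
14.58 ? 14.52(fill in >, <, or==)>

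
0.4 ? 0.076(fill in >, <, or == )>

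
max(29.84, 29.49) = 29.84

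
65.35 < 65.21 False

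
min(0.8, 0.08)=0.08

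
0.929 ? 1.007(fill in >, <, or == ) <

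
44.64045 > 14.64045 True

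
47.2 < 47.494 True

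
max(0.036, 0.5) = 0.5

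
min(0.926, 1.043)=0.926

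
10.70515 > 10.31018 True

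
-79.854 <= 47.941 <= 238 True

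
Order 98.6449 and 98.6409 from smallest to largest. 98.6409, 98.6449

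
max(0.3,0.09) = 0.3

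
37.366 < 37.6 True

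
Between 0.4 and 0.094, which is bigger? 0.4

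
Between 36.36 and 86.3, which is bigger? 86.3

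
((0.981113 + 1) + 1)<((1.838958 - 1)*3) False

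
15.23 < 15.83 True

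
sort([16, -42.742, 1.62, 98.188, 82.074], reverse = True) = [98.188, 82.074, 16, 1.62, -42.742]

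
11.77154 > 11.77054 True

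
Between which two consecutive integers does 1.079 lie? 1 and 2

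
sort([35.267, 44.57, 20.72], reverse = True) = [44.57, 35.267, 20.72]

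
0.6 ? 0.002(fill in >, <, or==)>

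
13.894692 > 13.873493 True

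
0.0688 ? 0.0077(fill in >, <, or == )>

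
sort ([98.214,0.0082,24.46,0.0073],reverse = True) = [98.214,24.46,0.0082,0.0073]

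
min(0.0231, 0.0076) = 0.0076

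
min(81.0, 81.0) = 81.0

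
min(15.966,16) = 15.966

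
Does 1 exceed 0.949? Yes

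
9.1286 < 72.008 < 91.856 True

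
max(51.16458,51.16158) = 51.16458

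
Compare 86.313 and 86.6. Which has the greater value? 86.6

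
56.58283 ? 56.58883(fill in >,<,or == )<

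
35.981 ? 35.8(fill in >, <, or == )>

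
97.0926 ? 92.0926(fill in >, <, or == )>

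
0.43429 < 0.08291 False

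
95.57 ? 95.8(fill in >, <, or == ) <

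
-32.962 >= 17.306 False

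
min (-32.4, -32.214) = -32.4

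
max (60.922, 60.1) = 60.922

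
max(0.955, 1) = 1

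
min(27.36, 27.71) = 27.36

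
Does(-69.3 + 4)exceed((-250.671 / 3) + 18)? Yes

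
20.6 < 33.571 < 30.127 False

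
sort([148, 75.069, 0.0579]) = [0.0579, 75.069, 148]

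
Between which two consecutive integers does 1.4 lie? 1 and 2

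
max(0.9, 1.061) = 1.061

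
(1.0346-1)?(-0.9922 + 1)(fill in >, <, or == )>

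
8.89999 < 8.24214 False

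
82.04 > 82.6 False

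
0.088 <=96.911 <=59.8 False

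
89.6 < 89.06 False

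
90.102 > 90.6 False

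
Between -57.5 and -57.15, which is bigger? -57.15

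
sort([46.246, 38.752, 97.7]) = [38.752, 46.246, 97.7]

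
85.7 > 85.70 False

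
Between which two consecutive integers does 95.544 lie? 95 and 96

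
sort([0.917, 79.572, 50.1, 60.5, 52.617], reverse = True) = [79.572, 60.5, 52.617, 50.1, 0.917]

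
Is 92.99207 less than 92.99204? No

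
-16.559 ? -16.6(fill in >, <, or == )>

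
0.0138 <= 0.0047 False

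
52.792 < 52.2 False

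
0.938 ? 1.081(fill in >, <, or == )<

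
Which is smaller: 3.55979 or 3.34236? 3.34236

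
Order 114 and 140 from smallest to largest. 114, 140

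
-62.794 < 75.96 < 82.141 True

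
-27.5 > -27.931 True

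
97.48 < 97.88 True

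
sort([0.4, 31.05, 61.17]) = [0.4, 31.05, 61.17]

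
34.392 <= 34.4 True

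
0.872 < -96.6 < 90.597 False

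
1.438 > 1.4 True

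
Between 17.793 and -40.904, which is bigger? 17.793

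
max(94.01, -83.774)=94.01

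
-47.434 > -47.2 False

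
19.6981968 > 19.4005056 True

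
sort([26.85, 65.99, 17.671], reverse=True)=[65.99, 26.85, 17.671]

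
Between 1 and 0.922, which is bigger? 1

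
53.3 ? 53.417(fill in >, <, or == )<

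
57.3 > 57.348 False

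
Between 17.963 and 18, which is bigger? 18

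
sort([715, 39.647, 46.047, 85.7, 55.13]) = [39.647, 46.047, 55.13, 85.7, 715]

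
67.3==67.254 False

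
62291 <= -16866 False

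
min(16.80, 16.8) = 16.80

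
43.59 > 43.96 False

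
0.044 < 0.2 True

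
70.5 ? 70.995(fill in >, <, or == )<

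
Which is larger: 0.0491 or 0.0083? 0.0491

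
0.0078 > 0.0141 False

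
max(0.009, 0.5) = 0.5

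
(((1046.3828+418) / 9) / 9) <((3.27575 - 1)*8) True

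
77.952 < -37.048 False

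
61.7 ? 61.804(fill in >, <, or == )<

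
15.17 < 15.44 True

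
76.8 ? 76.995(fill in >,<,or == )<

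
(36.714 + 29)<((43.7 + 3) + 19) False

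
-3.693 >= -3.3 False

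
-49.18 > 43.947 False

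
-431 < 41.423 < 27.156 False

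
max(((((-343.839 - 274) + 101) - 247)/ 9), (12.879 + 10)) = 22.879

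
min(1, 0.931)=0.931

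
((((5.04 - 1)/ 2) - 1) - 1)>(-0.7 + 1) False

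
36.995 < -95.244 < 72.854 False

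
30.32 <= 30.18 False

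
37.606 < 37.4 False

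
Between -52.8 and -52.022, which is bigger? -52.022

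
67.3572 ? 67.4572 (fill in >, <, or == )<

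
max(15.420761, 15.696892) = 15.696892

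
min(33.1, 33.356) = 33.1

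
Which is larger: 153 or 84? 153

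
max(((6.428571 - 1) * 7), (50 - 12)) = 38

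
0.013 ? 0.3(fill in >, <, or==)<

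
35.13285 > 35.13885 False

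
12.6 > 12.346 True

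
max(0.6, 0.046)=0.6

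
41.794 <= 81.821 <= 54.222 False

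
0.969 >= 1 False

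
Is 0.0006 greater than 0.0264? No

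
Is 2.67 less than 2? No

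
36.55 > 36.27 True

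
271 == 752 False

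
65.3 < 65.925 True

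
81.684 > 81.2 True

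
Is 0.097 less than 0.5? Yes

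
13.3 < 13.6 True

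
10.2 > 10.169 True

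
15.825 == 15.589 False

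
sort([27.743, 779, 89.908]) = [27.743, 89.908, 779]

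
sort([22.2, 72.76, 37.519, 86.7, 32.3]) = [22.2, 32.3, 37.519, 72.76, 86.7]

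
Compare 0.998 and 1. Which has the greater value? 1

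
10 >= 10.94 False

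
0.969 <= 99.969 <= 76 False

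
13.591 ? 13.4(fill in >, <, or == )>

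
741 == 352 False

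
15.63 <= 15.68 True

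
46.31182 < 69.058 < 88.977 True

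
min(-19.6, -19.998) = -19.998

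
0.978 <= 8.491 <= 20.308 True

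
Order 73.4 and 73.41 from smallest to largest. 73.4, 73.41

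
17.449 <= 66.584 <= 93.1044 True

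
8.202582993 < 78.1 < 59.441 False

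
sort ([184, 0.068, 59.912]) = [0.068, 59.912, 184]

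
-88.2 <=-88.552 False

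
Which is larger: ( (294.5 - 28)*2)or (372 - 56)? ( (294.5 - 28)*2)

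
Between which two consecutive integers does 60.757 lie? 60 and 61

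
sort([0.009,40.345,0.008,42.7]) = [0.008,0.009,40.345,42.7]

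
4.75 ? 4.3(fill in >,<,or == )>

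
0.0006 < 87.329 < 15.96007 False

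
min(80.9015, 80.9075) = 80.9015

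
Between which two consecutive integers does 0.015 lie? 0 and 1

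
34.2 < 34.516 True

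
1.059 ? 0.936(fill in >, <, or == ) >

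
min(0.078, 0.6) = 0.078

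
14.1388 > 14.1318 True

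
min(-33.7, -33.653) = -33.7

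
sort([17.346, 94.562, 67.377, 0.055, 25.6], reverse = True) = [94.562, 67.377, 25.6, 17.346, 0.055]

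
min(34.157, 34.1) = 34.1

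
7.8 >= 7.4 True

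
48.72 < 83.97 True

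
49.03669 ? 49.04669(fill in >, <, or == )<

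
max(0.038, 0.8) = 0.8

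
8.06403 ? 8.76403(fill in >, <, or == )<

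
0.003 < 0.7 True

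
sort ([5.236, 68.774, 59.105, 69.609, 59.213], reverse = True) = [69.609, 68.774, 59.213, 59.105, 5.236]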